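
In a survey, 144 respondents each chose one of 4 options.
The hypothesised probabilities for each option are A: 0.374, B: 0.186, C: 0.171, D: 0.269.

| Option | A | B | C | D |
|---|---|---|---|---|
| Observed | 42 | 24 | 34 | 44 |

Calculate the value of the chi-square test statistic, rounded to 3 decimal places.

Expected counts E_i = n·p_i: 144×0.374 = 53.856, 144×0.186 = 26.784, 144×0.171 = 24.624, 144×0.269 = 38.736.
cat         O        E   (O−E)²/E
A          42   53.856     2.6100
B          24   26.784     0.2894
C          34   24.624     3.5701
D          44   38.736     0.7153
Sum = 7.185

7.185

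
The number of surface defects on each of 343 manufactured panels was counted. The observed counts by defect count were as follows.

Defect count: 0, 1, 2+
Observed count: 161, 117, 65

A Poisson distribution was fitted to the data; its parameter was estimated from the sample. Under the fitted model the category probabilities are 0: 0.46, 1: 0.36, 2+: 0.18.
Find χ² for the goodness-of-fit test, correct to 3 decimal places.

0.578

Expected counts E_i = n·p_i: 343×0.46 = 157.78, 343×0.36 = 123.48, 343×0.18 = 61.74.
cat         O        E   (O−E)²/E
0         161   157.78     0.0657
1         117   123.48     0.3401
2+         65    61.74     0.1721
Sum = 0.578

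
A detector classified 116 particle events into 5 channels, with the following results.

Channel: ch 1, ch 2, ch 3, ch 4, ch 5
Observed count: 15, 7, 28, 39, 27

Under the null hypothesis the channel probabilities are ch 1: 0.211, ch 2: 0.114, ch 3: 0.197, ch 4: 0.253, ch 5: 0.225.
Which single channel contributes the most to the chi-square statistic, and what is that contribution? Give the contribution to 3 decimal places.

Expected counts E_i = n·p_i: 116×0.211 = 24.476, 116×0.114 = 13.224, 116×0.197 = 22.852, 116×0.253 = 29.348, 116×0.225 = 26.1.
χ² = (15−24.476)²/24.476 + (7−13.224)²/13.224 + (28−22.852)²/22.852 + (39−29.348)²/29.348 + (27−26.1)²/26.1
   = 3.6687 + 2.9294 + 1.1597 + 3.1744 + 0.0310
The largest term is for ch 1: 3.669.

ch 1, 3.669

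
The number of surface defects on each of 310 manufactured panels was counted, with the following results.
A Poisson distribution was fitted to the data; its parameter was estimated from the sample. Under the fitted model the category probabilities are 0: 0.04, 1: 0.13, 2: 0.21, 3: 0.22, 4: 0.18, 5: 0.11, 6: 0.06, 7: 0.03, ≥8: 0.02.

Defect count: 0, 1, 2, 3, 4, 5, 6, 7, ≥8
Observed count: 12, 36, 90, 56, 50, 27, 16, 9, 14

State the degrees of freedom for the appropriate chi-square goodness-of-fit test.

7

There are k = 9 categories and 1 parameter estimated from the data, so df = 9 − 1 − 1 = 7.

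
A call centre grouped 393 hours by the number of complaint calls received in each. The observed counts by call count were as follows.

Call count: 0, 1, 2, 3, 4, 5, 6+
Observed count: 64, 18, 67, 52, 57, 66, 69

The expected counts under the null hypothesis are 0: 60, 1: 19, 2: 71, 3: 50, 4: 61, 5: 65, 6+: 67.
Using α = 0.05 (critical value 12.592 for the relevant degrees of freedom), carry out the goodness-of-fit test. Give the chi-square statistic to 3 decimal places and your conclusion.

cat         O        E   (O−E)²/E
0          64       60     0.2667
1          18       19     0.0526
2          67       71     0.2254
3          52       50     0.0800
4          57       61     0.2623
5          66       65     0.0154
6+         69       67     0.0597
Sum = 0.962
df = 6. Since 0.962 < 12.592, we do not reject H₀.

0.962; do not reject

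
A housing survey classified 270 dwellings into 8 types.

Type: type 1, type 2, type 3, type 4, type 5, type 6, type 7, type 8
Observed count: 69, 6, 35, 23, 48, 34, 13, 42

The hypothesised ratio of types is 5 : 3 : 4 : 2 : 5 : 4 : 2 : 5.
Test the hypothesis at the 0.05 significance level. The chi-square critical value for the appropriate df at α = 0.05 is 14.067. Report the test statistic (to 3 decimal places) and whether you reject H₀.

Ratio total = 30. Expected counts: 270×5/30 = 45, 270×3/30 = 27, 270×4/30 = 36, 270×2/30 = 18, 270×5/30 = 45, 270×4/30 = 36, 270×2/30 = 18, 270×5/30 = 45.
cat         O        E   (O−E)²/E
type 1     69       45    12.8000
type 2      6       27    16.3333
type 3     35       36     0.0278
type 4     23       18     1.3889
type 5     48       45     0.2000
type 6     34       36     0.1111
type 7     13       18     1.3889
type 8     42       45     0.2000
Sum = 32.450
df = 7. Since 32.450 > 14.067, we reject H₀.

32.450; reject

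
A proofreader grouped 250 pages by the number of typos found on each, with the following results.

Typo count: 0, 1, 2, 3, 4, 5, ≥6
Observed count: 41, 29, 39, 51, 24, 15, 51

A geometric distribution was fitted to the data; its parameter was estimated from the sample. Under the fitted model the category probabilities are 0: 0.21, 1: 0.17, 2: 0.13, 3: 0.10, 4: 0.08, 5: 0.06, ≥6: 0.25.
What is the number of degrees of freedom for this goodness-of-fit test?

5

There are k = 7 categories and 1 parameter estimated from the data, so df = 7 − 1 − 1 = 5.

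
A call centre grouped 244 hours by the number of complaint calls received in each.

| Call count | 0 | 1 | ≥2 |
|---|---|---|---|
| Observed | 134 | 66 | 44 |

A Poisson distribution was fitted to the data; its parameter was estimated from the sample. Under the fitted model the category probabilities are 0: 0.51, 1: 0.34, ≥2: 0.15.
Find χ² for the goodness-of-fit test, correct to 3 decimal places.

5.698

Expected counts E_i = n·p_i: 244×0.51 = 124.44, 244×0.34 = 82.96, 244×0.15 = 36.6.
χ² = (134−124.44)²/124.44 + (66−82.96)²/82.96 + (44−36.6)²/36.6
   = 0.7344 + 3.4672 + 1.4962
Sum = 5.698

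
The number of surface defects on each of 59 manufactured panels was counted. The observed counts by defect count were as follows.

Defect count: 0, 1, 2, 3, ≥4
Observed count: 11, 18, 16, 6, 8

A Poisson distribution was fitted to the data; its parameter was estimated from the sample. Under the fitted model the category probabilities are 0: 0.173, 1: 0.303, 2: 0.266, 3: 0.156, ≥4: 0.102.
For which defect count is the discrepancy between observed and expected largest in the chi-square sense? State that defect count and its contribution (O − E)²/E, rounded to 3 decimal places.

Expected counts E_i = n·p_i: 59×0.173 = 10.207, 59×0.303 = 17.877, 59×0.266 = 15.694, 59×0.156 = 9.204, 59×0.102 = 6.018.
χ² = (11−10.207)²/10.207 + (18−17.877)²/17.877 + (16−15.694)²/15.694 + (6−9.204)²/9.204 + (8−6.018)²/6.018
   = 0.0616 + 0.0008 + 0.0060 + 1.1153 + 0.6528
The largest term is for 3: 1.115.

3, 1.115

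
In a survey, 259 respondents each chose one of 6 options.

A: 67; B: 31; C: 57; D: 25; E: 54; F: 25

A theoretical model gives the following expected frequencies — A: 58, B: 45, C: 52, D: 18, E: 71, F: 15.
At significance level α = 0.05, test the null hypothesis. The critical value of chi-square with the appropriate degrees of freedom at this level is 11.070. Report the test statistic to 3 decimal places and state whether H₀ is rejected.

χ² = (67−58)²/58 + (31−45)²/45 + (57−52)²/52 + (25−18)²/18 + (54−71)²/71 + (25−15)²/15
   = 1.3966 + 4.3556 + 0.4808 + 2.7222 + 4.0704 + 6.6667
Sum = 19.692
df = 5. Since 19.692 > 11.070, we reject H₀.

19.692; reject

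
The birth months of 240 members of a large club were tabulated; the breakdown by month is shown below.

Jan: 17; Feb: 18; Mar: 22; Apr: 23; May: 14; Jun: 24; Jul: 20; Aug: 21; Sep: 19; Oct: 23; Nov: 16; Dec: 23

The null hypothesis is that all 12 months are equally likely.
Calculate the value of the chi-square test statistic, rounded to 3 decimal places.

5.700

Expected count for each of the 12 categories: 240/12 = 20.
cat         O        E   (O−E)²/E
Jan        17       20     0.4500
Feb        18       20     0.2000
Mar        22       20     0.2000
Apr        23       20     0.4500
May        14       20     1.8000
Jun        24       20     0.8000
Jul        20       20     0.0000
Aug        21       20     0.0500
Sep        19       20     0.0500
Oct        23       20     0.4500
Nov        16       20     0.8000
Dec        23       20     0.4500
Sum = 5.700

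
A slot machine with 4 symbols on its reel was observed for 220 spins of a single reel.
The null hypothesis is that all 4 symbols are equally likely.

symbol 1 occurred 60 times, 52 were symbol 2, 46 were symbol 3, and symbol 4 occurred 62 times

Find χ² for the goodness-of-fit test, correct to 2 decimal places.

Under H₀ each category has probability 1/4, so each expected count is 220/4 = 55.
symbol 1: (60 − 55)²/55 = 25/55 = 0.455
symbol 2: (52 − 55)²/55 = 9/55 = 0.164
symbol 3: (46 − 55)²/55 = 81/55 = 1.473
symbol 4: (62 − 55)²/55 = 49/55 = 0.891
Sum = 2.98

2.98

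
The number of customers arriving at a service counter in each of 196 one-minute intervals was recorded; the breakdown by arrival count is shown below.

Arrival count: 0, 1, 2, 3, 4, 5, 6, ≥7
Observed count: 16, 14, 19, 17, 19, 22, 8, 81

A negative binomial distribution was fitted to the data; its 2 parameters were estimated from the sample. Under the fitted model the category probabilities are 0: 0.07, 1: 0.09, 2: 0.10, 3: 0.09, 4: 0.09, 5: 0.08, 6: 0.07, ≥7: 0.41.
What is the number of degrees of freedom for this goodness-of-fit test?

5

There are k = 8 categories and 2 parameters estimated from the data, so df = 8 − 1 − 2 = 5.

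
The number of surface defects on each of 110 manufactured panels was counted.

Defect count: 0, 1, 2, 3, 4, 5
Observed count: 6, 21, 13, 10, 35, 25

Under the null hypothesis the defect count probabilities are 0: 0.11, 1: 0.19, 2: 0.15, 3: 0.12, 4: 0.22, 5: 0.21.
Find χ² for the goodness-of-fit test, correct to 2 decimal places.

Expected counts E_i = n·p_i: 110×0.11 = 12.1, 110×0.19 = 20.9, 110×0.15 = 16.5, 110×0.12 = 13.2, 110×0.22 = 24.2, 110×0.21 = 23.1.
0: (6 − 12.1)²/12.1 = 37.21/12.1 = 3.075
1: (21 − 20.9)²/20.9 = 0.01/20.9 = 0.000
2: (13 − 16.5)²/16.5 = 12.25/16.5 = 0.742
3: (10 − 13.2)²/13.2 = 10.24/13.2 = 0.776
4: (35 − 24.2)²/24.2 = 116.64/24.2 = 4.820
5: (25 − 23.1)²/23.1 = 3.61/23.1 = 0.156
Sum = 9.57

9.57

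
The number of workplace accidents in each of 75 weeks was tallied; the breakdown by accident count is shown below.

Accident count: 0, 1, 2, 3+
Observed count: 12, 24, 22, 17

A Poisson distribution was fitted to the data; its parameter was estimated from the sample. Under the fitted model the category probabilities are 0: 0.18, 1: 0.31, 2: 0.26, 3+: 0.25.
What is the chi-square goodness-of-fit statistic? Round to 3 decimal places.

0.675

Expected counts E_i = n·p_i: 75×0.18 = 13.5, 75×0.31 = 23.25, 75×0.26 = 19.5, 75×0.25 = 18.75.
cat         O        E   (O−E)²/E
0          12     13.5     0.1667
1          24    23.25     0.0242
2          22     19.5     0.3205
3+         17    18.75     0.1633
Sum = 0.675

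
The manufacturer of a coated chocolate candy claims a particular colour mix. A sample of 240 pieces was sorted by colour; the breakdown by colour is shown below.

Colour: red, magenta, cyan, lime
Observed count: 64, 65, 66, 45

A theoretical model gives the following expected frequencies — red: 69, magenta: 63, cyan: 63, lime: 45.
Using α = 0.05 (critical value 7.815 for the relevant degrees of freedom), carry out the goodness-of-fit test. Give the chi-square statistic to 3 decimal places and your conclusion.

χ² = (64−69)²/69 + (65−63)²/63 + (66−63)²/63 + (45−45)²/45
   = 0.3623 + 0.0635 + 0.1429 + 0.0000
Sum = 0.569
df = 3. Since 0.569 < 7.815, we do not reject H₀.

0.569; do not reject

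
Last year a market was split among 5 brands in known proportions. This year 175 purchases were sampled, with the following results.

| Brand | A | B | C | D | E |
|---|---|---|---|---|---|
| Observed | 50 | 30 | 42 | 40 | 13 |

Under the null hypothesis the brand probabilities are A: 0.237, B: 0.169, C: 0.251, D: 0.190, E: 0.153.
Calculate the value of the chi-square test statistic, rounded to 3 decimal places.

10.300

Expected counts E_i = n·p_i: 175×0.237 = 41.475, 175×0.169 = 29.575, 175×0.251 = 43.925, 175×0.190 = 33.25, 175×0.153 = 26.775.
χ² = (50−41.475)²/41.475 + (30−29.575)²/29.575 + (42−43.925)²/43.925 + (40−33.25)²/33.25 + (13−26.775)²/26.775
   = 1.7523 + 0.0061 + 0.0844 + 1.3703 + 7.0869
Sum = 10.300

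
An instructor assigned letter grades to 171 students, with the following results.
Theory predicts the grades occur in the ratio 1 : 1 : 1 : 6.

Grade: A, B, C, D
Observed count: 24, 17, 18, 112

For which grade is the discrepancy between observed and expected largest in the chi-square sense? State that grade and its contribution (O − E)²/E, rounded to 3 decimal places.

Ratio total = 9. Expected counts: 171×1/9 = 19, 171×1/9 = 19, 171×1/9 = 19, 171×6/9 = 114.
cat         O        E   (O−E)²/E
A          24       19     1.3158
B          17       19     0.2105
C          18       19     0.0526
D         112      114     0.0351
The largest term is for A: 1.316.

A, 1.316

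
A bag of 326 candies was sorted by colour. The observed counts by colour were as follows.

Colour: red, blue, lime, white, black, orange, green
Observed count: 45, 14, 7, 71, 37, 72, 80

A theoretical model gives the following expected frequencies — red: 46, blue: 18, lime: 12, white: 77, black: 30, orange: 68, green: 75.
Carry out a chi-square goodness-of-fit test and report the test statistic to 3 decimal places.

χ² = (45−46)²/46 + (14−18)²/18 + (7−12)²/12 + (71−77)²/77 + (37−30)²/30 + (72−68)²/68 + (80−75)²/75
   = 0.0217 + 0.8889 + 2.0833 + 0.4675 + 1.6333 + 0.2353 + 0.3333
Sum = 5.663

5.663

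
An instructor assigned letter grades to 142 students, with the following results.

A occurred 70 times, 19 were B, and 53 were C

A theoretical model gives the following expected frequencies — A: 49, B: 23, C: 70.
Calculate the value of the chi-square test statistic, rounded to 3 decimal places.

13.824

cat         O        E   (O−E)²/E
A          70       49     9.0000
B          19       23     0.6957
C          53       70     4.1286
Sum = 13.824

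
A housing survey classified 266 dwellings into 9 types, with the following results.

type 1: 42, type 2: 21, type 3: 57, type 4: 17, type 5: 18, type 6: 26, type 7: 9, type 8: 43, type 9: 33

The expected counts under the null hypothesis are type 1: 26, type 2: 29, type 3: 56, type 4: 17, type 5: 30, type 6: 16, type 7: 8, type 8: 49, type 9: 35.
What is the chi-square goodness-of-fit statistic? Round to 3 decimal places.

type 1: (42 − 26)²/26 = 256/26 = 9.8462
type 2: (21 − 29)²/29 = 64/29 = 2.2069
type 3: (57 − 56)²/56 = 1/56 = 0.0179
type 4: (17 − 17)²/17 = 0/17 = 0.0000
type 5: (18 − 30)²/30 = 144/30 = 4.8000
type 6: (26 − 16)²/16 = 100/16 = 6.2500
type 7: (9 − 8)²/8 = 1/8 = 0.1250
type 8: (43 − 49)²/49 = 36/49 = 0.7347
type 9: (33 − 35)²/35 = 4/35 = 0.1143
Sum = 24.095

24.095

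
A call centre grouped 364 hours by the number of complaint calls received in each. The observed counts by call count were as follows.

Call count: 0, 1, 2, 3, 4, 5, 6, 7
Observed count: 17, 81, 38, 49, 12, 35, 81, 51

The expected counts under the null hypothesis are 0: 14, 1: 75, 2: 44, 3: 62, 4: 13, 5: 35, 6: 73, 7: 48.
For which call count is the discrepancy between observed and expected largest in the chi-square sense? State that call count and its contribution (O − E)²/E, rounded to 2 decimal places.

χ² = (17−14)²/14 + (81−75)²/75 + (38−44)²/44 + (49−62)²/62 + (12−13)²/13 + (35−35)²/35 + (81−73)²/73 + (51−48)²/48
   = 0.643 + 0.480 + 0.818 + 2.726 + 0.077 + 0.000 + 0.877 + 0.188
The largest term is for 3: 2.73.

3, 2.73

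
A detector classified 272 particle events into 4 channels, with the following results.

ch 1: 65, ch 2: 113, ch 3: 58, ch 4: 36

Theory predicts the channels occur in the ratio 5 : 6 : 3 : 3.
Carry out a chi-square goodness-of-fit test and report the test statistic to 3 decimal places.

Ratio total = 17. Expected counts: 272×5/17 = 80, 272×6/17 = 96, 272×3/17 = 48, 272×3/17 = 48.
cat         O        E   (O−E)²/E
ch 1       65       80     2.8125
ch 2      113       96     3.0104
ch 3       58       48     2.0833
ch 4       36       48     3.0000
Sum = 10.906

10.906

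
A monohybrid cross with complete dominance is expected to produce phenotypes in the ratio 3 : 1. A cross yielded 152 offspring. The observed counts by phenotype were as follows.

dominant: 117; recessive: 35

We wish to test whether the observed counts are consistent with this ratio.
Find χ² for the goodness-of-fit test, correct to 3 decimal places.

0.316

Ratio total = 4. Expected counts: 152×3/4 = 114, 152×1/4 = 38.
χ² = (117−114)²/114 + (35−38)²/38
   = 0.0789 + 0.2368
Sum = 0.316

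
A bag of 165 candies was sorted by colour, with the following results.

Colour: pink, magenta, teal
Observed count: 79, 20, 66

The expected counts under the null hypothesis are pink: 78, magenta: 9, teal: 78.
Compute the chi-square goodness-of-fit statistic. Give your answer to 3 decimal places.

pink: (79 − 78)²/78 = 1/78 = 0.0128
magenta: (20 − 9)²/9 = 121/9 = 13.4444
teal: (66 − 78)²/78 = 144/78 = 1.8462
Sum = 15.303

15.303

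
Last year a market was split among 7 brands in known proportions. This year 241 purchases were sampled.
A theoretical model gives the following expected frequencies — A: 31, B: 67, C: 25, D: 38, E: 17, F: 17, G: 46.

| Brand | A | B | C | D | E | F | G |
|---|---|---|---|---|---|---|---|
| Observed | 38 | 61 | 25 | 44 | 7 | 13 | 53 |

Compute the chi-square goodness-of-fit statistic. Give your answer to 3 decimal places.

10.954

A: (38 − 31)²/31 = 49/31 = 1.5806
B: (61 − 67)²/67 = 36/67 = 0.5373
C: (25 − 25)²/25 = 0/25 = 0.0000
D: (44 − 38)²/38 = 36/38 = 0.9474
E: (7 − 17)²/17 = 100/17 = 5.8824
F: (13 − 17)²/17 = 16/17 = 0.9412
G: (53 − 46)²/46 = 49/46 = 1.0652
Sum = 10.954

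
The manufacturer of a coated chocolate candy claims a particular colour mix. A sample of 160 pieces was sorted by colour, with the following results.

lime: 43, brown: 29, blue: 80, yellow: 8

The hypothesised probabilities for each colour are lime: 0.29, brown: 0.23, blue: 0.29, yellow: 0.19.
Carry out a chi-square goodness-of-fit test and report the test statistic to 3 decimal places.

Expected counts E_i = n·p_i: 160×0.29 = 46.4, 160×0.23 = 36.8, 160×0.29 = 46.4, 160×0.19 = 30.4.
cat         O        E   (O−E)²/E
lime       43     46.4     0.2491
brown      29     36.8     1.6533
blue       80     46.4    24.3310
yellow      8     30.4    16.5053
Sum = 42.739

42.739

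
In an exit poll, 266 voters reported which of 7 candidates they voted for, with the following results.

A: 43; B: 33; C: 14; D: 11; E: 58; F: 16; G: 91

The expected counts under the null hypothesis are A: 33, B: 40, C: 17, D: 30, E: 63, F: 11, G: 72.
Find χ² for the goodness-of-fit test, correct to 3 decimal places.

24.501

χ² = (43−33)²/33 + (33−40)²/40 + (14−17)²/17 + (11−30)²/30 + (58−63)²/63 + (16−11)²/11 + (91−72)²/72
   = 3.0303 + 1.2250 + 0.5294 + 12.0333 + 0.3968 + 2.2727 + 5.0139
Sum = 24.501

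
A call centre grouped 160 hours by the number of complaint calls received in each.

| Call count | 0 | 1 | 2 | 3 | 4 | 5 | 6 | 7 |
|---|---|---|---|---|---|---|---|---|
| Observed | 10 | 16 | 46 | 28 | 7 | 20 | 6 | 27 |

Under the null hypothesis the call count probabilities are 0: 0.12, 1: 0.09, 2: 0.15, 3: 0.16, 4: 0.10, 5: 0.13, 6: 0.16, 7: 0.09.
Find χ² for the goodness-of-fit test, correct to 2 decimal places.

56.10

Expected counts E_i = n·p_i: 160×0.12 = 19.2, 160×0.09 = 14.4, 160×0.15 = 24, 160×0.16 = 25.6, 160×0.10 = 16, 160×0.13 = 20.8, 160×0.16 = 25.6, 160×0.09 = 14.4.
cat         O        E   (O−E)²/E
0          10     19.2      4.408
1          16     14.4      0.178
2          46       24     20.167
3          28     25.6      0.225
4           7       16      5.063
5          20     20.8      0.031
6           6     25.6     15.006
7          27     14.4     11.025
Sum = 56.10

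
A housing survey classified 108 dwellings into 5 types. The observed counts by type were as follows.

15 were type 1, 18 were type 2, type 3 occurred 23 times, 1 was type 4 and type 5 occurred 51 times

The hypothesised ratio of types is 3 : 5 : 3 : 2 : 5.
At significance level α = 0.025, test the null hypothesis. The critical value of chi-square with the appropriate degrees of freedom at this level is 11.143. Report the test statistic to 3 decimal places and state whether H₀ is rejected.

Ratio total = 18. Expected counts: 108×3/18 = 18, 108×5/18 = 30, 108×3/18 = 18, 108×2/18 = 12, 108×5/18 = 30.
cat         O        E   (O−E)²/E
type 1     15       18     0.5000
type 2     18       30     4.8000
type 3     23       18     1.3889
type 4      1       12    10.0833
type 5     51       30    14.7000
Sum = 31.472
df = 4. Since 31.472 > 11.143, we reject H₀.

31.472; reject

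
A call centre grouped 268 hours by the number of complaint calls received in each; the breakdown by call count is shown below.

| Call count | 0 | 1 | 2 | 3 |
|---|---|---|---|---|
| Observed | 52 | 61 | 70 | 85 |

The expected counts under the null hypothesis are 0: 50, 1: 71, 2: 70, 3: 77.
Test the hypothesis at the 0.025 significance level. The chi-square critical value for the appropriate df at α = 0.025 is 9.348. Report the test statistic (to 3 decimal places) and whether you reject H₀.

2.320; do not reject

cat         O        E   (O−E)²/E
0          52       50     0.0800
1          61       71     1.4085
2          70       70     0.0000
3          85       77     0.8312
Sum = 2.320
df = 3. Since 2.320 < 9.348, we do not reject H₀.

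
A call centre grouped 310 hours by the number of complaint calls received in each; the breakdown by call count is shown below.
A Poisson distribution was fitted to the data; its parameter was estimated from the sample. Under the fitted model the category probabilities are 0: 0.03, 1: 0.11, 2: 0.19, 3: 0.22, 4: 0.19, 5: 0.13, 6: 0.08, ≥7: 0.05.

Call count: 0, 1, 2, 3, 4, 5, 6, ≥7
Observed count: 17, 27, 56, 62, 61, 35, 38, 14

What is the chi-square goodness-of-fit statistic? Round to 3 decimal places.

16.503

Expected counts E_i = n·p_i: 310×0.03 = 9.3, 310×0.11 = 34.1, 310×0.19 = 58.9, 310×0.22 = 68.2, 310×0.19 = 58.9, 310×0.13 = 40.3, 310×0.08 = 24.8, 310×0.05 = 15.5.
χ² = (17−9.3)²/9.3 + (27−34.1)²/34.1 + (56−58.9)²/58.9 + (62−68.2)²/68.2 + (61−58.9)²/58.9 + (35−40.3)²/40.3 + (38−24.8)²/24.8 + (14−15.5)²/15.5
   = 6.3753 + 1.4783 + 0.1428 + 0.5636 + 0.0749 + 0.6970 + 7.0258 + 0.1452
Sum = 16.503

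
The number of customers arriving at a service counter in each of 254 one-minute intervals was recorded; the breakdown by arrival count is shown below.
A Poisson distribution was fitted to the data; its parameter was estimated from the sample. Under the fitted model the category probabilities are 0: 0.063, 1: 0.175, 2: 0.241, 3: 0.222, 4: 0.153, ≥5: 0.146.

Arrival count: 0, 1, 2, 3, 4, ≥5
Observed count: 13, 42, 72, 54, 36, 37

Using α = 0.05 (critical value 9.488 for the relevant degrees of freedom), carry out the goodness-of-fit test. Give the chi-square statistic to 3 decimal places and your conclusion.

Expected counts E_i = n·p_i: 254×0.063 = 16.002, 254×0.175 = 44.45, 254×0.241 = 61.214, 254×0.222 = 56.388, 254×0.153 = 38.862, 254×0.146 = 37.084.
χ² = (13−16.002)²/16.002 + (42−44.45)²/44.45 + (72−61.214)²/61.214 + (54−56.388)²/56.388 + (36−38.862)²/38.862 + (37−37.084)²/37.084
   = 0.5632 + 0.1350 + 1.9005 + 0.1011 + 0.2108 + 0.0002
Sum = 2.911
df = 4. Since 2.911 < 9.488, we do not reject H₀.

2.911; do not reject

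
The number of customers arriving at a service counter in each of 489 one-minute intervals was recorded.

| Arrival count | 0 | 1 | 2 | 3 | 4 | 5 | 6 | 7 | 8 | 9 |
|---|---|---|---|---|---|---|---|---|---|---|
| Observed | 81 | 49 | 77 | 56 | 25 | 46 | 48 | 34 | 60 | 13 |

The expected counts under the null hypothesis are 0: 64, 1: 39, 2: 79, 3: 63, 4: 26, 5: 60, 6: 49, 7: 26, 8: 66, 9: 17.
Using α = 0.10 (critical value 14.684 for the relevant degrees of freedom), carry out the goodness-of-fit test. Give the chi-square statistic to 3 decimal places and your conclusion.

15.182; reject

cat         O        E   (O−E)²/E
0          81       64     4.5156
1          49       39     2.5641
2          77       79     0.0506
3          56       63     0.7778
4          25       26     0.0385
5          46       60     3.2667
6          48       49     0.0204
7          34       26     2.4615
8          60       66     0.5455
9          13       17     0.9412
Sum = 15.182
df = 9. Since 15.182 > 14.684, we reject H₀.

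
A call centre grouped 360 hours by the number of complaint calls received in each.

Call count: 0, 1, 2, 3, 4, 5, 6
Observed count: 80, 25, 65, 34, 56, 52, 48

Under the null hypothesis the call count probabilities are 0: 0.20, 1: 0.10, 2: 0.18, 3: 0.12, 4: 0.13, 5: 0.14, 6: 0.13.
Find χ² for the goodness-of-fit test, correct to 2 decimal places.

8.10

Expected counts E_i = n·p_i: 360×0.20 = 72, 360×0.10 = 36, 360×0.18 = 64.8, 360×0.12 = 43.2, 360×0.13 = 46.8, 360×0.14 = 50.4, 360×0.13 = 46.8.
0: (80 − 72)²/72 = 64/72 = 0.889
1: (25 − 36)²/36 = 121/36 = 3.361
2: (65 − 64.8)²/64.8 = 0.04/64.8 = 0.001
3: (34 − 43.2)²/43.2 = 84.64/43.2 = 1.959
4: (56 − 46.8)²/46.8 = 84.64/46.8 = 1.809
5: (52 − 50.4)²/50.4 = 2.56/50.4 = 0.051
6: (48 − 46.8)²/46.8 = 1.44/46.8 = 0.031
Sum = 8.10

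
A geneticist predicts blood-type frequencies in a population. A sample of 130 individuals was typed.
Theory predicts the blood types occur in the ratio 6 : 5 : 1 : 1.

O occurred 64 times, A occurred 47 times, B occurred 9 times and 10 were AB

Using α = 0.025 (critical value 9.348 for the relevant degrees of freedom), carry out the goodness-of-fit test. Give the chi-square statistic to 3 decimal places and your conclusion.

Ratio total = 13. Expected counts: 130×6/13 = 60, 130×5/13 = 50, 130×1/13 = 10, 130×1/13 = 10.
O: (64 − 60)²/60 = 16/60 = 0.2667
A: (47 − 50)²/50 = 9/50 = 0.1800
B: (9 − 10)²/10 = 1/10 = 0.1000
AB: (10 − 10)²/10 = 0/10 = 0.0000
Sum = 0.547
df = 3. Since 0.547 < 9.348, we do not reject H₀.

0.547; do not reject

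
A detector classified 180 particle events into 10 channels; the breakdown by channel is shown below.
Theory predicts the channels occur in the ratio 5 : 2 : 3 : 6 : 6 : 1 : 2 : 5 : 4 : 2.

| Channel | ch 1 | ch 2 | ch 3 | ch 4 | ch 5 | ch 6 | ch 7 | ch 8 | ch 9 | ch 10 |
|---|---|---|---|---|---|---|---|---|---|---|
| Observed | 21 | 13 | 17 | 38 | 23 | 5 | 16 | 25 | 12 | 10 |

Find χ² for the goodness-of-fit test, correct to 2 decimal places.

Ratio total = 36. Expected counts: 180×5/36 = 25, 180×2/36 = 10, 180×3/36 = 15, 180×6/36 = 30, 180×6/36 = 30, 180×1/36 = 5, 180×2/36 = 10, 180×5/36 = 25, 180×4/36 = 20, 180×2/36 = 10.
ch 1: (21 − 25)²/25 = 16/25 = 0.640
ch 2: (13 − 10)²/10 = 9/10 = 0.900
ch 3: (17 − 15)²/15 = 4/15 = 0.267
ch 4: (38 − 30)²/30 = 64/30 = 2.133
ch 5: (23 − 30)²/30 = 49/30 = 1.633
ch 6: (5 − 5)²/5 = 0/5 = 0.000
ch 7: (16 − 10)²/10 = 36/10 = 3.600
ch 8: (25 − 25)²/25 = 0/25 = 0.000
ch 9: (12 − 20)²/20 = 64/20 = 3.200
ch 10: (10 − 10)²/10 = 0/10 = 0.000
Sum = 12.37

12.37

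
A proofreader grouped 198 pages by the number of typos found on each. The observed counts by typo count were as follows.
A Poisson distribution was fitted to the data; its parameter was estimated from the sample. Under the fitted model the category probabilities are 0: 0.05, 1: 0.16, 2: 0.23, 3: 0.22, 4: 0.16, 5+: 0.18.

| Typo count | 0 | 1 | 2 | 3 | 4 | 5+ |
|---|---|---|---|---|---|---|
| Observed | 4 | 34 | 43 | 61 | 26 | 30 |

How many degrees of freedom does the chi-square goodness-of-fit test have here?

There are k = 6 categories and 1 parameter estimated from the data, so df = 6 − 1 − 1 = 4.

4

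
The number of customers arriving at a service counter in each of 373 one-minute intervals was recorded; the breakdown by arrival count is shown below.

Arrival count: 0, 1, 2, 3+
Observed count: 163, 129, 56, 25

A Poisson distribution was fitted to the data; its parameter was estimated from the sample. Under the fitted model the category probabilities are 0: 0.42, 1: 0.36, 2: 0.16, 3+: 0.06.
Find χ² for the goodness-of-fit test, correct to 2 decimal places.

1.00

Expected counts E_i = n·p_i: 373×0.42 = 156.66, 373×0.36 = 134.28, 373×0.16 = 59.68, 373×0.06 = 22.38.
0: (163 − 156.66)²/156.66 = 40.1956/156.66 = 0.257
1: (129 − 134.28)²/134.28 = 27.8784/134.28 = 0.208
2: (56 − 59.68)²/59.68 = 13.5424/59.68 = 0.227
3+: (25 − 22.38)²/22.38 = 6.8644/22.38 = 0.307
Sum = 1.00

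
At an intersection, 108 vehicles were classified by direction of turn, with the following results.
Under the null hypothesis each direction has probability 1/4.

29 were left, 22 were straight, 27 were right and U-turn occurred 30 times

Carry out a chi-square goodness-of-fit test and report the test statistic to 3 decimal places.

Under H₀ each category has probability 1/4, so each expected count is 108/4 = 27.
left: (29 − 27)²/27 = 4/27 = 0.1481
straight: (22 − 27)²/27 = 25/27 = 0.9259
right: (27 − 27)²/27 = 0/27 = 0.0000
U-turn: (30 − 27)²/27 = 9/27 = 0.3333
Sum = 1.407

1.407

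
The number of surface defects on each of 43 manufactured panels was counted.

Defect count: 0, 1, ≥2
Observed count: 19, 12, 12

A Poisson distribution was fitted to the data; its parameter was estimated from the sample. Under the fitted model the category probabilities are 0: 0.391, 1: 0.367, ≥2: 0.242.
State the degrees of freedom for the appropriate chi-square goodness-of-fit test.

1

There are k = 3 categories and 1 parameter estimated from the data, so df = 3 − 1 − 1 = 1.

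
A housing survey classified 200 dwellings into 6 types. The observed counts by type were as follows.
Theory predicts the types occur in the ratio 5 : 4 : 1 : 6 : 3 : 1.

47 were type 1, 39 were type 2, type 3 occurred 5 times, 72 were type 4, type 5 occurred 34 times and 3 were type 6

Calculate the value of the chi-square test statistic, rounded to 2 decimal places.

10.54

Ratio total = 20. Expected counts: 200×5/20 = 50, 200×4/20 = 40, 200×1/20 = 10, 200×6/20 = 60, 200×3/20 = 30, 200×1/20 = 10.
type 1: (47 − 50)²/50 = 9/50 = 0.180
type 2: (39 − 40)²/40 = 1/40 = 0.025
type 3: (5 − 10)²/10 = 25/10 = 2.500
type 4: (72 − 60)²/60 = 144/60 = 2.400
type 5: (34 − 30)²/30 = 16/30 = 0.533
type 6: (3 − 10)²/10 = 49/10 = 4.900
Sum = 10.54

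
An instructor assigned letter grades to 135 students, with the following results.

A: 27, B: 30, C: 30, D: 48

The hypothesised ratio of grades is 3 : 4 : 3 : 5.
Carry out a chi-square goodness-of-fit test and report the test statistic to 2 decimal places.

1.53

Ratio total = 15. Expected counts: 135×3/15 = 27, 135×4/15 = 36, 135×3/15 = 27, 135×5/15 = 45.
χ² = (27−27)²/27 + (30−36)²/36 + (30−27)²/27 + (48−45)²/45
   = 0.000 + 1.000 + 0.333 + 0.200
Sum = 1.53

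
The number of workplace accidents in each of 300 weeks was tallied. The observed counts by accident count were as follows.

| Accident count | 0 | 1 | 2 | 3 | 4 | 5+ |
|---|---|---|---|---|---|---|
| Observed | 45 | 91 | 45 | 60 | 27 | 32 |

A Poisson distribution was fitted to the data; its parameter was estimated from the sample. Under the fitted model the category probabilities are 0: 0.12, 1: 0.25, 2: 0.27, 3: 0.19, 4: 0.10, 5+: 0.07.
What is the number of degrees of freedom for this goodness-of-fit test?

4

There are k = 6 categories and 1 parameter estimated from the data, so df = 6 − 1 − 1 = 4.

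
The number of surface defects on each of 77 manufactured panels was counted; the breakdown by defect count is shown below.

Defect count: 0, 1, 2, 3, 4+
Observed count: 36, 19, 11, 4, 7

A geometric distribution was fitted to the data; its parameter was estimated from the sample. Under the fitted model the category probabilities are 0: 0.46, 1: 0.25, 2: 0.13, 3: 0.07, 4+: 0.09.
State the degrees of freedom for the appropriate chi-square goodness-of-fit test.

3

There are k = 5 categories and 1 parameter estimated from the data, so df = 5 − 1 − 1 = 3.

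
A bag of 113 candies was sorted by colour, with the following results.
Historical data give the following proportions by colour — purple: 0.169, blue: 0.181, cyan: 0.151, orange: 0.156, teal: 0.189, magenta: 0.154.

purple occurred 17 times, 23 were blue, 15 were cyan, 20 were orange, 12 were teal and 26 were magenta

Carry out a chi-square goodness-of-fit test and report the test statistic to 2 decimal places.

9.46

Expected counts E_i = n·p_i: 113×0.169 = 19.097, 113×0.181 = 20.453, 113×0.151 = 17.063, 113×0.156 = 17.628, 113×0.189 = 21.357, 113×0.154 = 17.402.
cat          O        E   (O−E)²/E
purple      17   19.097      0.230
blue        23   20.453      0.317
cyan        15   17.063      0.249
orange      20   17.628      0.319
teal        12   21.357      4.100
magenta     26   17.402      4.248
Sum = 9.46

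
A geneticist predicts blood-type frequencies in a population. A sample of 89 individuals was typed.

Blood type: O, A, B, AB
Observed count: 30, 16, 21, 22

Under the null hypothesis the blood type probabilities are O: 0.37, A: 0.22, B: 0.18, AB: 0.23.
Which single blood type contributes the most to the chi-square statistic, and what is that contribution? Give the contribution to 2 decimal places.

Expected counts E_i = n·p_i: 89×0.37 = 32.93, 89×0.22 = 19.58, 89×0.18 = 16.02, 89×0.23 = 20.47.
O: (30 − 32.93)²/32.93 = 8.5849/32.93 = 0.261
A: (16 − 19.58)²/19.58 = 12.8164/19.58 = 0.655
B: (21 − 16.02)²/16.02 = 24.8004/16.02 = 1.548
AB: (22 − 20.47)²/20.47 = 2.3409/20.47 = 0.114
The largest term is for B: 1.55.

B, 1.55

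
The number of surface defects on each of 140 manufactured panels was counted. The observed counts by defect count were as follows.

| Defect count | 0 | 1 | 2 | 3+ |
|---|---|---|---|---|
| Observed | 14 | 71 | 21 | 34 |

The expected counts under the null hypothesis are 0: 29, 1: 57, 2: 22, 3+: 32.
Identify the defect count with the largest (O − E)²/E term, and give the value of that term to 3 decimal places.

χ² = (14−29)²/29 + (71−57)²/57 + (21−22)²/22 + (34−32)²/32
   = 7.7586 + 3.4386 + 0.0455 + 0.1250
The largest term is for 0: 7.759.

0, 7.759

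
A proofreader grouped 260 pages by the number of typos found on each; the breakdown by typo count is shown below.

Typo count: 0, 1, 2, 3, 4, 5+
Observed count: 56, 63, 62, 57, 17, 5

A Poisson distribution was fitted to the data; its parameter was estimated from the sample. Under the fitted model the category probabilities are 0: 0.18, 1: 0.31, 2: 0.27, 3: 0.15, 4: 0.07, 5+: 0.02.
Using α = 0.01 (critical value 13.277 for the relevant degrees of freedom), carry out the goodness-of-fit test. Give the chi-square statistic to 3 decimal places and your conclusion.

15.004; reject

Expected counts E_i = n·p_i: 260×0.18 = 46.8, 260×0.31 = 80.6, 260×0.27 = 70.2, 260×0.15 = 39, 260×0.07 = 18.2, 260×0.02 = 5.2.
cat         O        E   (O−E)²/E
0          56     46.8     1.8085
1          63     80.6     3.8432
2          62     70.2     0.9578
3          57       39     8.3077
4          17     18.2     0.0791
5+          5      5.2     0.0077
Sum = 15.004
df = 4. Since 15.004 > 13.277, we reject H₀.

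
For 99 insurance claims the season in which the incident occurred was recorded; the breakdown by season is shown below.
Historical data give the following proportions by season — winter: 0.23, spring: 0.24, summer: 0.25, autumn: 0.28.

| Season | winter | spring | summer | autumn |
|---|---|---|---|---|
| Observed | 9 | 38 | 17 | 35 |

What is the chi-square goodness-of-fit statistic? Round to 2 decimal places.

Expected counts E_i = n·p_i: 99×0.23 = 22.77, 99×0.24 = 23.76, 99×0.25 = 24.75, 99×0.28 = 27.72.
χ² = (9−22.77)²/22.77 + (38−23.76)²/23.76 + (17−24.75)²/24.75 + (35−27.72)²/27.72
   = 8.327 + 8.534 + 2.427 + 1.912
Sum = 21.20

21.20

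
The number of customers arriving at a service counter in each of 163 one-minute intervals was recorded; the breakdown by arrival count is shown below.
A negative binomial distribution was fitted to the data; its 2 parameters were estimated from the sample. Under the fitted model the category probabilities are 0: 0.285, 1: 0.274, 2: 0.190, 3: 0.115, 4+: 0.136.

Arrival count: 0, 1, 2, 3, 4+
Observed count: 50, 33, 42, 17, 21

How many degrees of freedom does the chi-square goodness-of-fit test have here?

There are k = 5 categories and 2 parameters estimated from the data, so df = 5 − 1 − 2 = 2.

2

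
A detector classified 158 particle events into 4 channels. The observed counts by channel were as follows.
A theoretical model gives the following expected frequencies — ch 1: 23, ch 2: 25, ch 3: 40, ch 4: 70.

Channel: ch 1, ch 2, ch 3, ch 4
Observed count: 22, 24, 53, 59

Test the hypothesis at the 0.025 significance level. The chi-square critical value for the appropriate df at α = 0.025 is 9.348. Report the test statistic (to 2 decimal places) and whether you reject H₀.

χ² = (22−23)²/23 + (24−25)²/25 + (53−40)²/40 + (59−70)²/70
   = 0.043 + 0.040 + 4.225 + 1.729
Sum = 6.04
df = 3. Since 6.04 < 9.348, we do not reject H₀.

6.04; do not reject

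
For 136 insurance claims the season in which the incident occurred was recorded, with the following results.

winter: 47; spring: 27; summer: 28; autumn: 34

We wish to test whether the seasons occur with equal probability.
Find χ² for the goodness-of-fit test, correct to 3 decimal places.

7.471

Under H₀ each category has probability 1/4, so each expected count is 136/4 = 34.
cat         O        E   (O−E)²/E
winter     47       34     4.9706
spring     27       34     1.4412
summer     28       34     1.0588
autumn     34       34     0.0000
Sum = 7.471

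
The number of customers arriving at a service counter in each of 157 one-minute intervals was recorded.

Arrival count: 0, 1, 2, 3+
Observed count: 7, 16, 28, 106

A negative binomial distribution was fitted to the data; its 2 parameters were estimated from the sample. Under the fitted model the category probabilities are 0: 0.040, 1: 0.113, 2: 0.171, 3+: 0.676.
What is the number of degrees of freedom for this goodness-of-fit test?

1

There are k = 4 categories and 2 parameters estimated from the data, so df = 4 − 1 − 2 = 1.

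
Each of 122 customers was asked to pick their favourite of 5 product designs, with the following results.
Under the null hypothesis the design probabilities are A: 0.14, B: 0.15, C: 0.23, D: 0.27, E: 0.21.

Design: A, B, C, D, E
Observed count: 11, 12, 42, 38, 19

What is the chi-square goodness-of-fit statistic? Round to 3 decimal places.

Expected counts E_i = n·p_i: 122×0.14 = 17.08, 122×0.15 = 18.3, 122×0.23 = 28.06, 122×0.27 = 32.94, 122×0.21 = 25.62.
A: (11 − 17.08)²/17.08 = 36.9664/17.08 = 2.1643
B: (12 − 18.3)²/18.3 = 39.69/18.3 = 2.1689
C: (42 − 28.06)²/28.06 = 194.3236/28.06 = 6.9253
D: (38 − 32.94)²/32.94 = 25.6036/32.94 = 0.7773
E: (19 − 25.62)²/25.62 = 43.8244/25.62 = 1.7106
Sum = 13.746

13.746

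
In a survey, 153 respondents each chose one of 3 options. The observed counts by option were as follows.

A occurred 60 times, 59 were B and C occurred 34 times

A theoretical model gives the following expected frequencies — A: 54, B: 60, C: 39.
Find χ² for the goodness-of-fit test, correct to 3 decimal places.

A: (60 − 54)²/54 = 36/54 = 0.6667
B: (59 − 60)²/60 = 1/60 = 0.0167
C: (34 − 39)²/39 = 25/39 = 0.6410
Sum = 1.324

1.324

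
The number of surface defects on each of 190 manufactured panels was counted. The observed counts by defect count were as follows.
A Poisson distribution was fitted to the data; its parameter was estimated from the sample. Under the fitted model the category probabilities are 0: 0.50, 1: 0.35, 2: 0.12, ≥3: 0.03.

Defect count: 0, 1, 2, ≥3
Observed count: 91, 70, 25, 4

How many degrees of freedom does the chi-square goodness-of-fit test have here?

There are k = 4 categories and 1 parameter estimated from the data, so df = 4 − 1 − 1 = 2.

2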